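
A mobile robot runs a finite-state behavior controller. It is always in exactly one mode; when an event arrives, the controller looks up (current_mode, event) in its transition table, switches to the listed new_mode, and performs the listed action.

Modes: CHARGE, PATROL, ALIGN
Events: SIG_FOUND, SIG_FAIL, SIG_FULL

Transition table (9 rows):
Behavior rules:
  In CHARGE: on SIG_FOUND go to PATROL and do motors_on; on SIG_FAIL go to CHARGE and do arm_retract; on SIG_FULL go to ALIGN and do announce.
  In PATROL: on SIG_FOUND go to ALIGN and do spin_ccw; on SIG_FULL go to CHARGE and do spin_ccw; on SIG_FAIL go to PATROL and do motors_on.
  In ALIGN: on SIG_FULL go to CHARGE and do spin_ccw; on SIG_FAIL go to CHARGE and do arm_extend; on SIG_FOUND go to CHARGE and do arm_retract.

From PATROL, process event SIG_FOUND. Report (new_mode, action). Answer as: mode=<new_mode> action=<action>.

current mode = PATROL; filter table to that mode:
  (PATROL, SIG_FOUND) → (ALIGN, spin_ccw)  ← event matches
  (PATROL, SIG_FULL) → (CHARGE, spin_ccw)
  (PATROL, SIG_FAIL) → (PATROL, motors_on)
event = SIG_FOUND selects (ALIGN, spin_ccw)

mode=ALIGN action=spin_ccw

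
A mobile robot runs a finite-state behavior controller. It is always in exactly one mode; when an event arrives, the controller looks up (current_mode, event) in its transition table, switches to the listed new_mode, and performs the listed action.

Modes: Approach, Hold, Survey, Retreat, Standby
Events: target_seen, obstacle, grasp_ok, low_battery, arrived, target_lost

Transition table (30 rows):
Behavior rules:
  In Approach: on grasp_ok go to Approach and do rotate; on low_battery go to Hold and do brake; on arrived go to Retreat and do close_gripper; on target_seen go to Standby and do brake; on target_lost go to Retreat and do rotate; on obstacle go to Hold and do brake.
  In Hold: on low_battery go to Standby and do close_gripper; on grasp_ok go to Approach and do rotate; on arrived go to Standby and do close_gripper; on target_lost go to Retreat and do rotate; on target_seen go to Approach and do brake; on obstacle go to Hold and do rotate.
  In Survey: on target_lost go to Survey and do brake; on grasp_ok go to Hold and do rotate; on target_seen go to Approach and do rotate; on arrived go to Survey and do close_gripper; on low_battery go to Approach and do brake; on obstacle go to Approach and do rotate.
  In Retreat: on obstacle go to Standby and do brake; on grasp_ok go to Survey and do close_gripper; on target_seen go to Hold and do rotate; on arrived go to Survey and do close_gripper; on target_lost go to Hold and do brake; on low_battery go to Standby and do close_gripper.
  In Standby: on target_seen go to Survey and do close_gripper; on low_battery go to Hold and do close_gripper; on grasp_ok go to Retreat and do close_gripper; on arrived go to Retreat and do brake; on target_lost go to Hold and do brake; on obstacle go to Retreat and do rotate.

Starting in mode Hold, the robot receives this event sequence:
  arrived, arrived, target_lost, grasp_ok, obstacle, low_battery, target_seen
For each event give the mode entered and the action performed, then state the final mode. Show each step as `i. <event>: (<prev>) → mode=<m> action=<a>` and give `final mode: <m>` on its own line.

final mode: Survey

1. arrived: (Hold) → mode=Standby action=close_gripper
2. arrived: (Standby) → mode=Retreat action=brake
3. target_lost: (Retreat) → mode=Hold action=brake
4. grasp_ok: (Hold) → mode=Approach action=rotate
5. obstacle: (Approach) → mode=Hold action=brake
6. low_battery: (Hold) → mode=Standby action=close_gripper
7. target_seen: (Standby) → mode=Survey action=close_gripper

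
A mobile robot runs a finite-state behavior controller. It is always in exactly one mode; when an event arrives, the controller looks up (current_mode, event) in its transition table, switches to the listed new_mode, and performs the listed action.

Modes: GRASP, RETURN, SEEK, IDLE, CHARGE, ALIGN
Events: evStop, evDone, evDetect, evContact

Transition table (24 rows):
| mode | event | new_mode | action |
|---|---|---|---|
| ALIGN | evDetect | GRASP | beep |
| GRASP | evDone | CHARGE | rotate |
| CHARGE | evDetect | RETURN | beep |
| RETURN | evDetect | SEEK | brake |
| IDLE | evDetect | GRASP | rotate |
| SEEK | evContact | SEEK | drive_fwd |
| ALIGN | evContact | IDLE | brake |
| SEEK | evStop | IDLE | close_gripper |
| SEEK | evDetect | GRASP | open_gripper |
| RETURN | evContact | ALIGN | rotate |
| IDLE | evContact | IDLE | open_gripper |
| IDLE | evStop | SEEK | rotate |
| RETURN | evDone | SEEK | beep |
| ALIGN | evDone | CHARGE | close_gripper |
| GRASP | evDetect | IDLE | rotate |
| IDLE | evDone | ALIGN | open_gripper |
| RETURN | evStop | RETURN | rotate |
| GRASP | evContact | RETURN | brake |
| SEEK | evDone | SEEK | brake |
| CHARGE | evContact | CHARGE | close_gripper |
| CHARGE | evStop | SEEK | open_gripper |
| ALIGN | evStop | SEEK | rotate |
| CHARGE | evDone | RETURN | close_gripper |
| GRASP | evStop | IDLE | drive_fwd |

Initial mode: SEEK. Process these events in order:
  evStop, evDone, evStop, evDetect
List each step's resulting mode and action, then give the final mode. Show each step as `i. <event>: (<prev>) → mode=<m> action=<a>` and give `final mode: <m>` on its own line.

1. evStop: (SEEK) → mode=IDLE action=close_gripper
2. evDone: (IDLE) → mode=ALIGN action=open_gripper
3. evStop: (ALIGN) → mode=SEEK action=rotate
4. evDetect: (SEEK) → mode=GRASP action=open_gripper

final mode: GRASP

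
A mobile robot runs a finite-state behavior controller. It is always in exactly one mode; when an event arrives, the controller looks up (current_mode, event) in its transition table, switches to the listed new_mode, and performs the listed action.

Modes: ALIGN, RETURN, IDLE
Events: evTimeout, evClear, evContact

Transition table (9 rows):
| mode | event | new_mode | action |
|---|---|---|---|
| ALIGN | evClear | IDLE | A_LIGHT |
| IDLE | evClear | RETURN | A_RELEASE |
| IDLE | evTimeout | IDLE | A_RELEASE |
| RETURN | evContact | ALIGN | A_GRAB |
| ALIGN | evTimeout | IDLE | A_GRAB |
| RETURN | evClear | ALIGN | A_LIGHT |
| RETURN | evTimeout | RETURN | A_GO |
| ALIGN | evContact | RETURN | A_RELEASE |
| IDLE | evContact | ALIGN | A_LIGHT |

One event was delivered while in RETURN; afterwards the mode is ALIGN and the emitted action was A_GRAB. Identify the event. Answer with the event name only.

try evTimeout: (RETURN, evTimeout) → (RETURN, A_GO)
try evClear: (RETURN, evClear) → (ALIGN, A_LIGHT)
try evContact: (RETURN, evContact) → (ALIGN, A_GRAB)  ← matches

evContact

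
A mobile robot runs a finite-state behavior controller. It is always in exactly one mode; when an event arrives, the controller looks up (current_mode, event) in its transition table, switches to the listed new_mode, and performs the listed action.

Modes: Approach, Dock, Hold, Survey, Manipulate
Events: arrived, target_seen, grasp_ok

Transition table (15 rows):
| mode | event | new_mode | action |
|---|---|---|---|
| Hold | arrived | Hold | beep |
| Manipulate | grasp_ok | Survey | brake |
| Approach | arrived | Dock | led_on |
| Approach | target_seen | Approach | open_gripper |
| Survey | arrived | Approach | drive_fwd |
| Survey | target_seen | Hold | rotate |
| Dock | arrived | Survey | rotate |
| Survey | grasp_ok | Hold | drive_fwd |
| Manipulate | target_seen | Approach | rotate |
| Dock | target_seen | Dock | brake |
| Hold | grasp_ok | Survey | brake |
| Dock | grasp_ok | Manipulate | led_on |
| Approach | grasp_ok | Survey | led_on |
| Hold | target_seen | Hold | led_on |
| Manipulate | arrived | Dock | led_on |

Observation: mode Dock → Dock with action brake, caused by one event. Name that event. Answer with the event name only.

target_seen

try arrived: (Dock, arrived) → (Survey, rotate)
try target_seen: (Dock, target_seen) → (Dock, brake)  ← matches
try grasp_ok: (Dock, grasp_ok) → (Manipulate, led_on)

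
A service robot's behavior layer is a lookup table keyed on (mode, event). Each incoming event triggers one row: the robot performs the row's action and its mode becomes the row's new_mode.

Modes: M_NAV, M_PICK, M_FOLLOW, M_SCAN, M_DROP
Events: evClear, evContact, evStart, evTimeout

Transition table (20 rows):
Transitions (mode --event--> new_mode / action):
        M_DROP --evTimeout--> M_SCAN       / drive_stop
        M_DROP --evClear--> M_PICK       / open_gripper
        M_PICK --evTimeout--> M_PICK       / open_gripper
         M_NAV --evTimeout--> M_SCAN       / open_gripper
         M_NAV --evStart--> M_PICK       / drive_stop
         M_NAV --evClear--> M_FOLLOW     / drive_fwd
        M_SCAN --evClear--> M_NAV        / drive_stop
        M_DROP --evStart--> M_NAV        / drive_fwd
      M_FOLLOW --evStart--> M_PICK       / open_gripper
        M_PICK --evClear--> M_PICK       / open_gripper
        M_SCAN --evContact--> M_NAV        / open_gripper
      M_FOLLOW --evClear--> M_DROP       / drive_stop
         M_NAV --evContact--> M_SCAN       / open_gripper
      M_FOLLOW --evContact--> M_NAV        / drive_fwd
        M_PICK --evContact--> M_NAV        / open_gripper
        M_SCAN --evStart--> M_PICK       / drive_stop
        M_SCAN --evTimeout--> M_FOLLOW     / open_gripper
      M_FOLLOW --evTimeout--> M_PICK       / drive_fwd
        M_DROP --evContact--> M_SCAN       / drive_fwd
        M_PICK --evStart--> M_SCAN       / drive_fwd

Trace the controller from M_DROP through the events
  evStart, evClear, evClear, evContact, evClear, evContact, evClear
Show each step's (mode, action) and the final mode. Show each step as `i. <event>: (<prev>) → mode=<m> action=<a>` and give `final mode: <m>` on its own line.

final mode: M_NAV

1. evStart: (M_DROP) → mode=M_NAV action=drive_fwd
2. evClear: (M_NAV) → mode=M_FOLLOW action=drive_fwd
3. evClear: (M_FOLLOW) → mode=M_DROP action=drive_stop
4. evContact: (M_DROP) → mode=M_SCAN action=drive_fwd
5. evClear: (M_SCAN) → mode=M_NAV action=drive_stop
6. evContact: (M_NAV) → mode=M_SCAN action=open_gripper
7. evClear: (M_SCAN) → mode=M_NAV action=drive_stop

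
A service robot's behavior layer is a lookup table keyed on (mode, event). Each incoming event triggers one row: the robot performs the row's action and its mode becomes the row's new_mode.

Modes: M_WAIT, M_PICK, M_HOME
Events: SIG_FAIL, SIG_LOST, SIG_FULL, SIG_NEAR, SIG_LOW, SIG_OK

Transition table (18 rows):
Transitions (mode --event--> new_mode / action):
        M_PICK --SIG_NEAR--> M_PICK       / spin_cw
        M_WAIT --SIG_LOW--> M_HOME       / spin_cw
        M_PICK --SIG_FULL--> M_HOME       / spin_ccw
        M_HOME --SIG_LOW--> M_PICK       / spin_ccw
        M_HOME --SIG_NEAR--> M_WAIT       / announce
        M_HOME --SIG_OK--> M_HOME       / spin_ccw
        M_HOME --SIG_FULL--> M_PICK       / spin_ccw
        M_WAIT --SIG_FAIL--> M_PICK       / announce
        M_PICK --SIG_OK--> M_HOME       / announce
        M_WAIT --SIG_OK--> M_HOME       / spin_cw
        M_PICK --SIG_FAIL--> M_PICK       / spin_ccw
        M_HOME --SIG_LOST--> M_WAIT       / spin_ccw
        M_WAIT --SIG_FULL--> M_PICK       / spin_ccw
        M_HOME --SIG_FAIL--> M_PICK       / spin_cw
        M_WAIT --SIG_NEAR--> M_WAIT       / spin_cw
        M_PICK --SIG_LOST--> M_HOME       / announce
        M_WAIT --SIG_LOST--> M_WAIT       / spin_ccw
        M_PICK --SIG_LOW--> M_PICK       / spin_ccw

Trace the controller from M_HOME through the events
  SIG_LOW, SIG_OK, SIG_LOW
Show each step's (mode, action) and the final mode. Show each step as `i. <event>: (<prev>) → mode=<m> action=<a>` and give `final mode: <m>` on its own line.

1. SIG_LOW: (M_HOME) → mode=M_PICK action=spin_ccw
2. SIG_OK: (M_PICK) → mode=M_HOME action=announce
3. SIG_LOW: (M_HOME) → mode=M_PICK action=spin_ccw

final mode: M_PICK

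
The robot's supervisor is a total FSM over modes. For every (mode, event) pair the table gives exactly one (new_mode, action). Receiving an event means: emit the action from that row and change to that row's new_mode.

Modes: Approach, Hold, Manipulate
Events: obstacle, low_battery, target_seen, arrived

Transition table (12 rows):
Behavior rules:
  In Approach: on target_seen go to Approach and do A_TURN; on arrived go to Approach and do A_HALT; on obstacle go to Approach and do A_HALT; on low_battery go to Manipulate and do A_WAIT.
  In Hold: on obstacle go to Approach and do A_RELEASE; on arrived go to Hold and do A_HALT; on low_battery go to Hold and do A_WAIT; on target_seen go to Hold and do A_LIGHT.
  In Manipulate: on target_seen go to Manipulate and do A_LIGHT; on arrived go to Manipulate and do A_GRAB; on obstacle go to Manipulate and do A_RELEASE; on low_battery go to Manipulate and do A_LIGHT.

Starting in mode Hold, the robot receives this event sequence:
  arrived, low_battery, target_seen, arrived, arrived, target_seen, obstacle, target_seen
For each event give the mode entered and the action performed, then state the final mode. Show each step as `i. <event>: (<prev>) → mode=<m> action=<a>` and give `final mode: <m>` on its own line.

final mode: Approach

1. arrived: (Hold) → mode=Hold action=A_HALT
2. low_battery: (Hold) → mode=Hold action=A_WAIT
3. target_seen: (Hold) → mode=Hold action=A_LIGHT
4. arrived: (Hold) → mode=Hold action=A_HALT
5. arrived: (Hold) → mode=Hold action=A_HALT
6. target_seen: (Hold) → mode=Hold action=A_LIGHT
7. obstacle: (Hold) → mode=Approach action=A_RELEASE
8. target_seen: (Approach) → mode=Approach action=A_TURN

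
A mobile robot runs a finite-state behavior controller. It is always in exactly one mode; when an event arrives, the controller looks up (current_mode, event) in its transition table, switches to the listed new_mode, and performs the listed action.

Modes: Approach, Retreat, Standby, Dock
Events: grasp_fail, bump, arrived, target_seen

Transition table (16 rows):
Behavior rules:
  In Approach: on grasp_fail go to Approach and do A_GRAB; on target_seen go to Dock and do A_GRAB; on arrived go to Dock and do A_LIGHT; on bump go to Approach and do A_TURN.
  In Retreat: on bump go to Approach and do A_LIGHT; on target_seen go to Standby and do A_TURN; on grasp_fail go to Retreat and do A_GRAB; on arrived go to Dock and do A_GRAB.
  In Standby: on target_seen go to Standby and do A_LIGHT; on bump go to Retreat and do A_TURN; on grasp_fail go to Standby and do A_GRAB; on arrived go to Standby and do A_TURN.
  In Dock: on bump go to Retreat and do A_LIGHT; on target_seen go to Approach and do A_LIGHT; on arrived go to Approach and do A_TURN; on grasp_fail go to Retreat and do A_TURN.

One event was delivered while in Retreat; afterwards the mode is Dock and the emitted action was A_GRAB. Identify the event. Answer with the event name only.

arrived

try grasp_fail: (Retreat, grasp_fail) → (Retreat, A_GRAB)
try bump: (Retreat, bump) → (Approach, A_LIGHT)
try arrived: (Retreat, arrived) → (Dock, A_GRAB)  ← matches
try target_seen: (Retreat, target_seen) → (Standby, A_TURN)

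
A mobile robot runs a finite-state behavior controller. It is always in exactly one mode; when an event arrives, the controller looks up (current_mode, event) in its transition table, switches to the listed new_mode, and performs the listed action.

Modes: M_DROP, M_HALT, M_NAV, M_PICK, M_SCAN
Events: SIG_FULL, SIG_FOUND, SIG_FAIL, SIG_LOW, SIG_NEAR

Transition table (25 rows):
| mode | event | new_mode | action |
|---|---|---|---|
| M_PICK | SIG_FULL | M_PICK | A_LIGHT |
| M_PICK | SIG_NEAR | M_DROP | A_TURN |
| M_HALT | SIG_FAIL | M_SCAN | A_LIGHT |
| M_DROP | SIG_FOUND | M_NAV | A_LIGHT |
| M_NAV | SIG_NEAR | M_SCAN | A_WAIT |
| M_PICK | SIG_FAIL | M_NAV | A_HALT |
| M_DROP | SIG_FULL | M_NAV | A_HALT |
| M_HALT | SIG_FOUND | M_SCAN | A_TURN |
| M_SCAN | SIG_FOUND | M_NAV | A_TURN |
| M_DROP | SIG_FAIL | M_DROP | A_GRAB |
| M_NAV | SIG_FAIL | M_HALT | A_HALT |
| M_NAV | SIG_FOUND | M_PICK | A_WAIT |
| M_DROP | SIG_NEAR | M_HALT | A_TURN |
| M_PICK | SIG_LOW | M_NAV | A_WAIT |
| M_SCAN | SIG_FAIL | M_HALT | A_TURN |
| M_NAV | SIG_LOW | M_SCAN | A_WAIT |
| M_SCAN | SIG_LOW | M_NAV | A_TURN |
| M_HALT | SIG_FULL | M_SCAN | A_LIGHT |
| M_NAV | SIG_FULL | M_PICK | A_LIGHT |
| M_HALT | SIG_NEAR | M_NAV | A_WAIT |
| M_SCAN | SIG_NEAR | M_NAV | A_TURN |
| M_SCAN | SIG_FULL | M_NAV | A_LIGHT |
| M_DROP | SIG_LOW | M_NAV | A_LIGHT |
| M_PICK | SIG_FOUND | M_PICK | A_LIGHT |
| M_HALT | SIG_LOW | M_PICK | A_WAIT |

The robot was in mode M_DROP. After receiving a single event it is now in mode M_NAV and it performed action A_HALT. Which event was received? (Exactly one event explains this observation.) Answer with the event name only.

SIG_FULL

try SIG_FULL: (M_DROP, SIG_FULL) → (M_NAV, A_HALT)  ← matches
try SIG_FOUND: (M_DROP, SIG_FOUND) → (M_NAV, A_LIGHT)
try SIG_FAIL: (M_DROP, SIG_FAIL) → (M_DROP, A_GRAB)
try SIG_LOW: (M_DROP, SIG_LOW) → (M_NAV, A_LIGHT)
try SIG_NEAR: (M_DROP, SIG_NEAR) → (M_HALT, A_TURN)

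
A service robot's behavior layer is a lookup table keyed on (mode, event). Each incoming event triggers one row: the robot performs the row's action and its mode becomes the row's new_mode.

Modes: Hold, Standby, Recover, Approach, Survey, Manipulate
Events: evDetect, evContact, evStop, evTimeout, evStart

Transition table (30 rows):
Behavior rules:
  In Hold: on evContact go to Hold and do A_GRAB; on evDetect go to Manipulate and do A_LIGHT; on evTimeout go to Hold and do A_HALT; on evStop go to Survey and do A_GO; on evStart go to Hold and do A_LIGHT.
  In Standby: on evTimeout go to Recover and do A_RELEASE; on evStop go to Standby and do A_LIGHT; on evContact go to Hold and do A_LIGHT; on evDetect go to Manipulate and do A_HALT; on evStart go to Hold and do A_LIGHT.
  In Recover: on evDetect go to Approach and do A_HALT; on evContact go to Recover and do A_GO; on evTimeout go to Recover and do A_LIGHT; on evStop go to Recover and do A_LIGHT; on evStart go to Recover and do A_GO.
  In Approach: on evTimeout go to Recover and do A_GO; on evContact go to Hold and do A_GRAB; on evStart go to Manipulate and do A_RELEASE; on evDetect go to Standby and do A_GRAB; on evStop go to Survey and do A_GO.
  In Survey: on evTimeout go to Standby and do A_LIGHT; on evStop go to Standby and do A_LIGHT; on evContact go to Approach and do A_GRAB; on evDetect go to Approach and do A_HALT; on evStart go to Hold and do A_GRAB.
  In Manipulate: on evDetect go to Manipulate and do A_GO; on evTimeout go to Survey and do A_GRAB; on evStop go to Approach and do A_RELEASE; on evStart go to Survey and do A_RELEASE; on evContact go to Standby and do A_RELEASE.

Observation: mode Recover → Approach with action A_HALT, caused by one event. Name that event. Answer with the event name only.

try evDetect: (Recover, evDetect) → (Approach, A_HALT)  ← matches
try evContact: (Recover, evContact) → (Recover, A_GO)
try evStop: (Recover, evStop) → (Recover, A_LIGHT)
try evTimeout: (Recover, evTimeout) → (Recover, A_LIGHT)
try evStart: (Recover, evStart) → (Recover, A_GO)

evDetect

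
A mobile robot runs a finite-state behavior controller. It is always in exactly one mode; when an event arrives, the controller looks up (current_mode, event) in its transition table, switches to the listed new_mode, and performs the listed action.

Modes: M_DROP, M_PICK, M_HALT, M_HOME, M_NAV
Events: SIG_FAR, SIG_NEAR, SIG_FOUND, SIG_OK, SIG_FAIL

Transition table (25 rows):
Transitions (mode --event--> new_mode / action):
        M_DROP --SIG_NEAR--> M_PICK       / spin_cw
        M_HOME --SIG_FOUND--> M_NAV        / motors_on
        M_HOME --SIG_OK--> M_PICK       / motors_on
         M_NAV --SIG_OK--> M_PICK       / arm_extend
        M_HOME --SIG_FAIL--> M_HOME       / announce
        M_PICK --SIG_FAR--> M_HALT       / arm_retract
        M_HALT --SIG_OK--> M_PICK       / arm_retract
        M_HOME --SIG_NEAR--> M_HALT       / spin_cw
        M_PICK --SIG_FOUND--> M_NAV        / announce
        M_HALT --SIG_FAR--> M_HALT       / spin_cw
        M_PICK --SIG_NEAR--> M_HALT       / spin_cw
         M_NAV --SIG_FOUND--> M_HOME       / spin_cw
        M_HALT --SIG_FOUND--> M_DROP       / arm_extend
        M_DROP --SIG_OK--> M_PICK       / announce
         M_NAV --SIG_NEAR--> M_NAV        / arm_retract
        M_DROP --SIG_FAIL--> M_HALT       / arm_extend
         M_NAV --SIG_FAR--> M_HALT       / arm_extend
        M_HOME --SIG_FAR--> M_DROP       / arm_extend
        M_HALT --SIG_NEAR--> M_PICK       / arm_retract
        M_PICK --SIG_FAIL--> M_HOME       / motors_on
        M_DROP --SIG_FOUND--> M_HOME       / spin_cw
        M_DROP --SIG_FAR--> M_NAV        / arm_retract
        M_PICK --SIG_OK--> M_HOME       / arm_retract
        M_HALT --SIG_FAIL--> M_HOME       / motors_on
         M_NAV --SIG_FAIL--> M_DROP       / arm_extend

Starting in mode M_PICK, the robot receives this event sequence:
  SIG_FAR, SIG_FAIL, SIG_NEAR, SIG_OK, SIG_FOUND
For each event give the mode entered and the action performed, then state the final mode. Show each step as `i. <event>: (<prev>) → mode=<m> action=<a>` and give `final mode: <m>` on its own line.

final mode: M_NAV

1. SIG_FAR: (M_PICK) → mode=M_HALT action=arm_retract
2. SIG_FAIL: (M_HALT) → mode=M_HOME action=motors_on
3. SIG_NEAR: (M_HOME) → mode=M_HALT action=spin_cw
4. SIG_OK: (M_HALT) → mode=M_PICK action=arm_retract
5. SIG_FOUND: (M_PICK) → mode=M_NAV action=announce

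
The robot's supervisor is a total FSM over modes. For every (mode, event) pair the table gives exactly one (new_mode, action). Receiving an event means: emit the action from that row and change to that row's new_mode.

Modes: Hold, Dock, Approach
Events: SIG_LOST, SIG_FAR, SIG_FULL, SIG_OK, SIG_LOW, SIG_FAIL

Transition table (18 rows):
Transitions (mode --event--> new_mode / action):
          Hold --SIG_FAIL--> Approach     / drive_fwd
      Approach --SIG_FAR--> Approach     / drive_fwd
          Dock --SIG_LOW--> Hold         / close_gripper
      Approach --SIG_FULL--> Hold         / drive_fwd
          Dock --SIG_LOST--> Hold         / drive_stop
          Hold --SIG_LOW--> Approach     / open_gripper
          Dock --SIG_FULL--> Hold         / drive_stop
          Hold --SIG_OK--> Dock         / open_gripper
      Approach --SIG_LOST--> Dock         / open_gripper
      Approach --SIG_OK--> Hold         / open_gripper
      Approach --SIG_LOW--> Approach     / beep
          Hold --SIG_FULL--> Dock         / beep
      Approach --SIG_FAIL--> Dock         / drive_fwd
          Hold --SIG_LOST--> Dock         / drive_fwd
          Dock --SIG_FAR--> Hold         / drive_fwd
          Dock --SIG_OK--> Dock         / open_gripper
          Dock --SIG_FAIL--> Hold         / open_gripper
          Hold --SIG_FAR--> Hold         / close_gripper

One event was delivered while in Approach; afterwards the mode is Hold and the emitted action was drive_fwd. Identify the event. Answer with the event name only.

try SIG_LOST: (Approach, SIG_LOST) → (Dock, open_gripper)
try SIG_FAR: (Approach, SIG_FAR) → (Approach, drive_fwd)
try SIG_FULL: (Approach, SIG_FULL) → (Hold, drive_fwd)  ← matches
try SIG_OK: (Approach, SIG_OK) → (Hold, open_gripper)
try SIG_LOW: (Approach, SIG_LOW) → (Approach, beep)
try SIG_FAIL: (Approach, SIG_FAIL) → (Dock, drive_fwd)

SIG_FULL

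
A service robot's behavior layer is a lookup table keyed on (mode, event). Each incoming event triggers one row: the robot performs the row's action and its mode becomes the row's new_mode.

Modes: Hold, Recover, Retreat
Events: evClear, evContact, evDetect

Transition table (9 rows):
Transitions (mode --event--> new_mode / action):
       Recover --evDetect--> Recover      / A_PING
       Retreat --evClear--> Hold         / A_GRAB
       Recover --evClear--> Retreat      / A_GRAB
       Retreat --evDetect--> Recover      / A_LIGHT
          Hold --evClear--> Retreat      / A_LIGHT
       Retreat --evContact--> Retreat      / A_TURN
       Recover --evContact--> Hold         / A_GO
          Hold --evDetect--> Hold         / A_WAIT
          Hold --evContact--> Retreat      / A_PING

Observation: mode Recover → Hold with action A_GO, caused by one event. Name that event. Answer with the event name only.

try evClear: (Recover, evClear) → (Retreat, A_GRAB)
try evContact: (Recover, evContact) → (Hold, A_GO)  ← matches
try evDetect: (Recover, evDetect) → (Recover, A_PING)

evContact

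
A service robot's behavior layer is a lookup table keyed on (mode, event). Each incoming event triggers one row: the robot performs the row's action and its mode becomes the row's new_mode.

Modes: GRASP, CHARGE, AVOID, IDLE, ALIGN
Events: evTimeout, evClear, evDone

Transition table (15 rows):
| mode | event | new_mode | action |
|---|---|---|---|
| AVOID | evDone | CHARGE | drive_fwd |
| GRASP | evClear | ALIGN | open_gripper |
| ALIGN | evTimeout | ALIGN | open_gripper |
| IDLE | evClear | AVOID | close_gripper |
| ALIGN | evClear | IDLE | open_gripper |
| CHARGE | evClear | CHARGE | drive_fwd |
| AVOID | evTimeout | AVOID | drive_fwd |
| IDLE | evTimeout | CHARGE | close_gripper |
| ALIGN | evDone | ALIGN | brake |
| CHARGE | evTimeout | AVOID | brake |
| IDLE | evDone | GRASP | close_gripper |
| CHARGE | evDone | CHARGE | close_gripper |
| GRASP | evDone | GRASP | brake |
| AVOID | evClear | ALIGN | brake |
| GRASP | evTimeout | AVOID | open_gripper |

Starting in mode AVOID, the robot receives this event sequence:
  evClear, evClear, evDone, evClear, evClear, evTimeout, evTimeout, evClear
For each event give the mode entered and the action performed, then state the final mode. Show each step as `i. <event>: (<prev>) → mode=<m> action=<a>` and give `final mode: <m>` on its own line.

1. evClear: (AVOID) → mode=ALIGN action=brake
2. evClear: (ALIGN) → mode=IDLE action=open_gripper
3. evDone: (IDLE) → mode=GRASP action=close_gripper
4. evClear: (GRASP) → mode=ALIGN action=open_gripper
5. evClear: (ALIGN) → mode=IDLE action=open_gripper
6. evTimeout: (IDLE) → mode=CHARGE action=close_gripper
7. evTimeout: (CHARGE) → mode=AVOID action=brake
8. evClear: (AVOID) → mode=ALIGN action=brake

final mode: ALIGN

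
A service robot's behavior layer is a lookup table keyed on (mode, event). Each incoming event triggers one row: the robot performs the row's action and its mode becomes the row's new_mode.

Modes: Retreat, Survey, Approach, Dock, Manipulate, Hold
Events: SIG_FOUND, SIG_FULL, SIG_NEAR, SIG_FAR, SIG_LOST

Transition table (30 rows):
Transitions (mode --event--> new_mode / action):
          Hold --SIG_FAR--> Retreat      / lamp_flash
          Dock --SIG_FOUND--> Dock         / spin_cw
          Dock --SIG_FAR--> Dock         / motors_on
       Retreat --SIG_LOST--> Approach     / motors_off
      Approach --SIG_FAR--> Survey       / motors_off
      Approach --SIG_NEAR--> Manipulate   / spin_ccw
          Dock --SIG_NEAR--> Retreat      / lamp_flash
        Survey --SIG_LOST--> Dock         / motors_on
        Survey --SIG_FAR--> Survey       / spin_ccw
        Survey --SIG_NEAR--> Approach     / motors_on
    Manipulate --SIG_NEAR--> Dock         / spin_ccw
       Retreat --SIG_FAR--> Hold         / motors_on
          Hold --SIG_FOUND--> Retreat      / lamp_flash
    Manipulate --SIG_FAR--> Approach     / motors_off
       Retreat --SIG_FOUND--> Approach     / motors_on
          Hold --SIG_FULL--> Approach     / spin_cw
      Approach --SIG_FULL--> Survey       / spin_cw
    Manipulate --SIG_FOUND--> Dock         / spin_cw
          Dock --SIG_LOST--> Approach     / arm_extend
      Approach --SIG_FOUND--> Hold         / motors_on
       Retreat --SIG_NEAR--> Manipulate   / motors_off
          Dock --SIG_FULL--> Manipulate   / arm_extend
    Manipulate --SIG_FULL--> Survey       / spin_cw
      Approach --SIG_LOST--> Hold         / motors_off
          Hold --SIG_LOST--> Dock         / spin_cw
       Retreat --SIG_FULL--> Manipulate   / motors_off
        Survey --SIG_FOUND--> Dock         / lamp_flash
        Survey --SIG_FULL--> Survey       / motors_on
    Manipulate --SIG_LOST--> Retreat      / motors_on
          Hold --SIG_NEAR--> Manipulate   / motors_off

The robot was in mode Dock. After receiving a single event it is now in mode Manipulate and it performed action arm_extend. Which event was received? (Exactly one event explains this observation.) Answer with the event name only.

SIG_FULL

try SIG_FOUND: (Dock, SIG_FOUND) → (Dock, spin_cw)
try SIG_FULL: (Dock, SIG_FULL) → (Manipulate, arm_extend)  ← matches
try SIG_NEAR: (Dock, SIG_NEAR) → (Retreat, lamp_flash)
try SIG_FAR: (Dock, SIG_FAR) → (Dock, motors_on)
try SIG_LOST: (Dock, SIG_LOST) → (Approach, arm_extend)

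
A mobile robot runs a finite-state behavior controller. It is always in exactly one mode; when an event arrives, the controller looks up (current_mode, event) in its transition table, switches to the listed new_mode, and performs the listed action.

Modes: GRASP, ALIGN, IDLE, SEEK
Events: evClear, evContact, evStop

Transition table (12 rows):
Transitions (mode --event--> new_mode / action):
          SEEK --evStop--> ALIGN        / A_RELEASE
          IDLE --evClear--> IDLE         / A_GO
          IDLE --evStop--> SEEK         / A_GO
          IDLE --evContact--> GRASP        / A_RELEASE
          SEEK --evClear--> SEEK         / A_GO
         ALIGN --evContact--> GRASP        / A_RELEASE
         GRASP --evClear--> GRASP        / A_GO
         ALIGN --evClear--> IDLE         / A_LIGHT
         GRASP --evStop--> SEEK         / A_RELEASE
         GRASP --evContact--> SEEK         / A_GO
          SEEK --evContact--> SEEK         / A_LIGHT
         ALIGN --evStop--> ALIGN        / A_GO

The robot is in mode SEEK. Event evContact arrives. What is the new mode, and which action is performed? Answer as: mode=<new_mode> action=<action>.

current mode = SEEK; filter table to that mode:
  (SEEK, evStop) → (ALIGN, A_RELEASE)
  (SEEK, evClear) → (SEEK, A_GO)
  (SEEK, evContact) → (SEEK, A_LIGHT)  ← event matches
event = evContact selects (SEEK, A_LIGHT)

mode=SEEK action=A_LIGHT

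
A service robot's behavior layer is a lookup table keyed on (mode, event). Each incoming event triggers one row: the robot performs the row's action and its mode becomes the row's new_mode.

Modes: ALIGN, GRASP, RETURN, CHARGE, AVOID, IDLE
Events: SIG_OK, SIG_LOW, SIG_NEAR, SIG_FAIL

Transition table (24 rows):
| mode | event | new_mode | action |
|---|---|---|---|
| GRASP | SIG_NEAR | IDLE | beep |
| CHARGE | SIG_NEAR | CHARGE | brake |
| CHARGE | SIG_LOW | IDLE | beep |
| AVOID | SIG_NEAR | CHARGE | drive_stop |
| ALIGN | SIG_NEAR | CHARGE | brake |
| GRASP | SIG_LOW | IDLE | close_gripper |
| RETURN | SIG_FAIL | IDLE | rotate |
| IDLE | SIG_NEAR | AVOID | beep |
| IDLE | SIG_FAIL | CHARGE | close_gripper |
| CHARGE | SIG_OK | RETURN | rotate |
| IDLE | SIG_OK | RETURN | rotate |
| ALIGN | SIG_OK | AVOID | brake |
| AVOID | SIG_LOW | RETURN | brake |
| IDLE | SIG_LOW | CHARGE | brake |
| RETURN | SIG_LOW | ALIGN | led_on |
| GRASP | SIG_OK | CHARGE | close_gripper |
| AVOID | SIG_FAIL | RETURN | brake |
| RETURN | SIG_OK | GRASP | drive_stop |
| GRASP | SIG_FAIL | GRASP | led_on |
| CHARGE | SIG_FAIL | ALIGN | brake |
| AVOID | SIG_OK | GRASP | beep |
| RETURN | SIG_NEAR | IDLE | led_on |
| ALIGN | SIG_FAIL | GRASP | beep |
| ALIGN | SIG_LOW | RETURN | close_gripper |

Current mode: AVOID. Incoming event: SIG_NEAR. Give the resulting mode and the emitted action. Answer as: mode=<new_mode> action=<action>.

mode=CHARGE action=drive_stop

current mode = AVOID; filter table to that mode:
  (AVOID, SIG_NEAR) → (CHARGE, drive_stop)  ← event matches
  (AVOID, SIG_LOW) → (RETURN, brake)
  (AVOID, SIG_FAIL) → (RETURN, brake)
  (AVOID, SIG_OK) → (GRASP, beep)
event = SIG_NEAR selects (CHARGE, drive_stop)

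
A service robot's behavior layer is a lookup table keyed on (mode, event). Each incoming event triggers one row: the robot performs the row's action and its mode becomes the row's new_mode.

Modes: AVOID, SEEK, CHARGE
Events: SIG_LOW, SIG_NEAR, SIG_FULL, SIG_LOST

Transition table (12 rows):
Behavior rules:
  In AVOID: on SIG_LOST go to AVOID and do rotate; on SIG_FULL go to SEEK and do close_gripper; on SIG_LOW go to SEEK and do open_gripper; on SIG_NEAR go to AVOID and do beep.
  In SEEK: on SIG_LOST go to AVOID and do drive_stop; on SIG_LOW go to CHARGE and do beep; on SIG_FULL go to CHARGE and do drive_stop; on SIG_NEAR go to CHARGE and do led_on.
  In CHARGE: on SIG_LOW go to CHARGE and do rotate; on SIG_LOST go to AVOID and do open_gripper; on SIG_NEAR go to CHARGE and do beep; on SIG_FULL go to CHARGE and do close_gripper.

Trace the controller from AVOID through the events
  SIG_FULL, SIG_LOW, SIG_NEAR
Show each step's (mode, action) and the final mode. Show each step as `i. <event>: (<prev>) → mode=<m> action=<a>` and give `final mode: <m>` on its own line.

final mode: CHARGE

1. SIG_FULL: (AVOID) → mode=SEEK action=close_gripper
2. SIG_LOW: (SEEK) → mode=CHARGE action=beep
3. SIG_NEAR: (CHARGE) → mode=CHARGE action=beep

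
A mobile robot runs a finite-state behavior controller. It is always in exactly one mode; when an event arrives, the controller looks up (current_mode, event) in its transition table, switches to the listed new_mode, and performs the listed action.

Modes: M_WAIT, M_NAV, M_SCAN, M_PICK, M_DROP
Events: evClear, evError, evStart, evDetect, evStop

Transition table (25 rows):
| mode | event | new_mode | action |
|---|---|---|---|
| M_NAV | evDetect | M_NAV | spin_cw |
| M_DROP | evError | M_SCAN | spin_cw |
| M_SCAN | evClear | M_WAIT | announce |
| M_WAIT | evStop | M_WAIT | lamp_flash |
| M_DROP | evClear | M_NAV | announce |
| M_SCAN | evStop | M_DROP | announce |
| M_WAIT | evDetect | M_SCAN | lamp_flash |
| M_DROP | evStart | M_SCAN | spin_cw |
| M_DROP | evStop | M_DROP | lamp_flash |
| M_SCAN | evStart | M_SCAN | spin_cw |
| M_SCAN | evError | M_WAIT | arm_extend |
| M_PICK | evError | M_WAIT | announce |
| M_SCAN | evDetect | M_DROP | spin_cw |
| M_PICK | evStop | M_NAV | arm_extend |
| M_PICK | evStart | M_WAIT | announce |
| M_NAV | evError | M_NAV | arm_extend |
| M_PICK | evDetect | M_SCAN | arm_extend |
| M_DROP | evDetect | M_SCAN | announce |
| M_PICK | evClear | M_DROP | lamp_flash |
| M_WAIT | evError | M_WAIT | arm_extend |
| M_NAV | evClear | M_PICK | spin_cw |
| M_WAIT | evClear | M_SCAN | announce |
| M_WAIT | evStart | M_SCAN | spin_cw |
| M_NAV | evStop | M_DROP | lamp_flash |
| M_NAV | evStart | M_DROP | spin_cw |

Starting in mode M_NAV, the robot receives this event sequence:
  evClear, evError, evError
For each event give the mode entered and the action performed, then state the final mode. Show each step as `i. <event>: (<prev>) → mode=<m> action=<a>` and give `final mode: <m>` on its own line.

1. evClear: (M_NAV) → mode=M_PICK action=spin_cw
2. evError: (M_PICK) → mode=M_WAIT action=announce
3. evError: (M_WAIT) → mode=M_WAIT action=arm_extend

final mode: M_WAIT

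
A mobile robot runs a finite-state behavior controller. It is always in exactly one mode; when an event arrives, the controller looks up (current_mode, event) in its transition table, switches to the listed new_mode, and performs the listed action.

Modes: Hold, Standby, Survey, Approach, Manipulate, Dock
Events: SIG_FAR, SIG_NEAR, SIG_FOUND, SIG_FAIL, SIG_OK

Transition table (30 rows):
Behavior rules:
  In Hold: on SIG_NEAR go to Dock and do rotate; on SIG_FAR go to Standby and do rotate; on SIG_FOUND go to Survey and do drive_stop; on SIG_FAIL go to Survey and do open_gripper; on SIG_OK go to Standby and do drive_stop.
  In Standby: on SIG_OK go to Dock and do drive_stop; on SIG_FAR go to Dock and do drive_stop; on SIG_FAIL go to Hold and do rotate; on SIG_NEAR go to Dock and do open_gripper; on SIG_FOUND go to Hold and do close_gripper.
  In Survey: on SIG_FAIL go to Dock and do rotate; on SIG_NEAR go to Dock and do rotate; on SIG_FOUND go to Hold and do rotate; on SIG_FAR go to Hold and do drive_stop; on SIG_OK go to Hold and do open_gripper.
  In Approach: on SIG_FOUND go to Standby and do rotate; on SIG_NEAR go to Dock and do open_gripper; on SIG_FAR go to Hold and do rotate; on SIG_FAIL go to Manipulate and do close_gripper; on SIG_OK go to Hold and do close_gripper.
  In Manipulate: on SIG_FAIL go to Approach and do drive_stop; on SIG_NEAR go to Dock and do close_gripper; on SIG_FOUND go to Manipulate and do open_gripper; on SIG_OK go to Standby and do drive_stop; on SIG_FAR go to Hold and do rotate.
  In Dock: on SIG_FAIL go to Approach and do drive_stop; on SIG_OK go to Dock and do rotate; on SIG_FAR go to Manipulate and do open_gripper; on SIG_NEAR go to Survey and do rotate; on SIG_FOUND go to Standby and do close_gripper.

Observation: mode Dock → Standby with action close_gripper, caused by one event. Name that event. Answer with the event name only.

try SIG_FAR: (Dock, SIG_FAR) → (Manipulate, open_gripper)
try SIG_NEAR: (Dock, SIG_NEAR) → (Survey, rotate)
try SIG_FOUND: (Dock, SIG_FOUND) → (Standby, close_gripper)  ← matches
try SIG_FAIL: (Dock, SIG_FAIL) → (Approach, drive_stop)
try SIG_OK: (Dock, SIG_OK) → (Dock, rotate)

SIG_FOUND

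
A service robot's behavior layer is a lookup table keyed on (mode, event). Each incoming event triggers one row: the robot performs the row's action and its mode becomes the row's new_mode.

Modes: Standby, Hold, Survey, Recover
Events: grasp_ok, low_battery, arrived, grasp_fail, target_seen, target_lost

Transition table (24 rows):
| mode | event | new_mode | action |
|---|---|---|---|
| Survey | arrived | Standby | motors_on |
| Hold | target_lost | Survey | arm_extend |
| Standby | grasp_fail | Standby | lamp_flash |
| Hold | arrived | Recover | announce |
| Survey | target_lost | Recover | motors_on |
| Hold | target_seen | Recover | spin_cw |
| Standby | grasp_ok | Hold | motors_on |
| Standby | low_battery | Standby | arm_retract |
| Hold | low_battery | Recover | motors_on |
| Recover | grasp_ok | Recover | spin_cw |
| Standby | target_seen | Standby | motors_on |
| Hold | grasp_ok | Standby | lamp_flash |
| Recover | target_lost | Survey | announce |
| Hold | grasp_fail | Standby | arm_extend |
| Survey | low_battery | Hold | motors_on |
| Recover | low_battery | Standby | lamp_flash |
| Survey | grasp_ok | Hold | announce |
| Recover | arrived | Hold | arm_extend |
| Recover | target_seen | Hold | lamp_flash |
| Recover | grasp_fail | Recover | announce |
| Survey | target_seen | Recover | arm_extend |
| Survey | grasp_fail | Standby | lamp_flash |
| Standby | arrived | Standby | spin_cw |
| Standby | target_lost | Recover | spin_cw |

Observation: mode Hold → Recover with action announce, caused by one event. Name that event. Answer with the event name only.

arrived

try grasp_ok: (Hold, grasp_ok) → (Standby, lamp_flash)
try low_battery: (Hold, low_battery) → (Recover, motors_on)
try arrived: (Hold, arrived) → (Recover, announce)  ← matches
try grasp_fail: (Hold, grasp_fail) → (Standby, arm_extend)
try target_seen: (Hold, target_seen) → (Recover, spin_cw)
try target_lost: (Hold, target_lost) → (Survey, arm_extend)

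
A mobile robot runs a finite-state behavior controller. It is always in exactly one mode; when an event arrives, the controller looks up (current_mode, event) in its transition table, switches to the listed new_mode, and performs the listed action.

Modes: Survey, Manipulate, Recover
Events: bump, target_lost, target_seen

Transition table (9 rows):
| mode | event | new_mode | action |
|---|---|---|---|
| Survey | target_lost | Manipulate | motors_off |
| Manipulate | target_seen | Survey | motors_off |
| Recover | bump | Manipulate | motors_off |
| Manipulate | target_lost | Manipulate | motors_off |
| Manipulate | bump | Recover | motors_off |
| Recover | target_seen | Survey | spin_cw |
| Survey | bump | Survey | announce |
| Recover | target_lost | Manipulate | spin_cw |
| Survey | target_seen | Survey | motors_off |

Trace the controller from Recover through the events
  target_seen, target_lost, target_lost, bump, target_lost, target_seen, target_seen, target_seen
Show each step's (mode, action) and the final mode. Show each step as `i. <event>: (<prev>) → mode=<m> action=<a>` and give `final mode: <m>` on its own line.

1. target_seen: (Recover) → mode=Survey action=spin_cw
2. target_lost: (Survey) → mode=Manipulate action=motors_off
3. target_lost: (Manipulate) → mode=Manipulate action=motors_off
4. bump: (Manipulate) → mode=Recover action=motors_off
5. target_lost: (Recover) → mode=Manipulate action=spin_cw
6. target_seen: (Manipulate) → mode=Survey action=motors_off
7. target_seen: (Survey) → mode=Survey action=motors_off
8. target_seen: (Survey) → mode=Survey action=motors_off

final mode: Survey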